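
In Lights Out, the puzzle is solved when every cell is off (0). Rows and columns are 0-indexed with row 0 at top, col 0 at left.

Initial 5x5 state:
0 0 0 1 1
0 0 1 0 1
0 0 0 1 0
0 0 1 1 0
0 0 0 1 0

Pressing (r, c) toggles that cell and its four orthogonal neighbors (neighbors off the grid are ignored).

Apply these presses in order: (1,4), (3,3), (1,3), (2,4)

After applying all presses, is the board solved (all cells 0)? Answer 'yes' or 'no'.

Answer: yes

Derivation:
After press 1 at (1,4):
0 0 0 1 0
0 0 1 1 0
0 0 0 1 1
0 0 1 1 0
0 0 0 1 0

After press 2 at (3,3):
0 0 0 1 0
0 0 1 1 0
0 0 0 0 1
0 0 0 0 1
0 0 0 0 0

After press 3 at (1,3):
0 0 0 0 0
0 0 0 0 1
0 0 0 1 1
0 0 0 0 1
0 0 0 0 0

After press 4 at (2,4):
0 0 0 0 0
0 0 0 0 0
0 0 0 0 0
0 0 0 0 0
0 0 0 0 0

Lights still on: 0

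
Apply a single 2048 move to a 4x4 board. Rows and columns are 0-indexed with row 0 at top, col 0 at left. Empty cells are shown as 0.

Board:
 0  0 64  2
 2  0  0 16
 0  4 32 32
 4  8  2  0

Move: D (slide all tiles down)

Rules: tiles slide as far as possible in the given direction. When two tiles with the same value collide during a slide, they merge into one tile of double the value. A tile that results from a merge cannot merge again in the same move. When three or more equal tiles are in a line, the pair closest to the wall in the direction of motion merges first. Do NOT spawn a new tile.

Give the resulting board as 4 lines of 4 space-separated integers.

Answer:  0  0  0  0
 0  0 64  2
 2  4 32 16
 4  8  2 32

Derivation:
Slide down:
col 0: [0, 2, 0, 4] -> [0, 0, 2, 4]
col 1: [0, 0, 4, 8] -> [0, 0, 4, 8]
col 2: [64, 0, 32, 2] -> [0, 64, 32, 2]
col 3: [2, 16, 32, 0] -> [0, 2, 16, 32]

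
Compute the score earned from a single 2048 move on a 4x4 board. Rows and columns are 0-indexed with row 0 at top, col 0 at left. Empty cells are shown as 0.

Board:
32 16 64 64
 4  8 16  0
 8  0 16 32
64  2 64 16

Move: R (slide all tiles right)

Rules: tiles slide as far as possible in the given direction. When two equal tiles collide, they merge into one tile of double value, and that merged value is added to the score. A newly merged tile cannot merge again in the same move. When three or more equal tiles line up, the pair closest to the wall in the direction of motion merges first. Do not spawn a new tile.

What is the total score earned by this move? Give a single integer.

Slide right:
row 0: [32, 16, 64, 64] -> [0, 32, 16, 128]  score +128 (running 128)
row 1: [4, 8, 16, 0] -> [0, 4, 8, 16]  score +0 (running 128)
row 2: [8, 0, 16, 32] -> [0, 8, 16, 32]  score +0 (running 128)
row 3: [64, 2, 64, 16] -> [64, 2, 64, 16]  score +0 (running 128)
Board after move:
  0  32  16 128
  0   4   8  16
  0   8  16  32
 64   2  64  16

Answer: 128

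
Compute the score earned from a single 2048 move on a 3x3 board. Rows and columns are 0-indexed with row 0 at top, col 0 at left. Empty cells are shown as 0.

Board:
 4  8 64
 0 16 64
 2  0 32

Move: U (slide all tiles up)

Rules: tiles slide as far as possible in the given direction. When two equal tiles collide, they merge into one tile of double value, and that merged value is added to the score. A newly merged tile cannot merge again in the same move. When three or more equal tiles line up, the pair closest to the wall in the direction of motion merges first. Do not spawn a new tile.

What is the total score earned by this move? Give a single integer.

Answer: 128

Derivation:
Slide up:
col 0: [4, 0, 2] -> [4, 2, 0]  score +0 (running 0)
col 1: [8, 16, 0] -> [8, 16, 0]  score +0 (running 0)
col 2: [64, 64, 32] -> [128, 32, 0]  score +128 (running 128)
Board after move:
  4   8 128
  2  16  32
  0   0   0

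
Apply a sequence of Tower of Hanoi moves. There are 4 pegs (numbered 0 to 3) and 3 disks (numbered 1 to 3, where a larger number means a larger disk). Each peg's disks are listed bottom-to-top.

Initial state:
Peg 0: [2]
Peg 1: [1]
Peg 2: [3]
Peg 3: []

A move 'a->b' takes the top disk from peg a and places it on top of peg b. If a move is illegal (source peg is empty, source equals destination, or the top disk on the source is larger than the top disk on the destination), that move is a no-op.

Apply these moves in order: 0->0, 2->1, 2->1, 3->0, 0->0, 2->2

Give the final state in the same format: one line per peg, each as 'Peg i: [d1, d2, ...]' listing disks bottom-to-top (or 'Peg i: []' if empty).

Answer: Peg 0: [2]
Peg 1: [1]
Peg 2: [3]
Peg 3: []

Derivation:
After move 1 (0->0):
Peg 0: [2]
Peg 1: [1]
Peg 2: [3]
Peg 3: []

After move 2 (2->1):
Peg 0: [2]
Peg 1: [1]
Peg 2: [3]
Peg 3: []

After move 3 (2->1):
Peg 0: [2]
Peg 1: [1]
Peg 2: [3]
Peg 3: []

After move 4 (3->0):
Peg 0: [2]
Peg 1: [1]
Peg 2: [3]
Peg 3: []

After move 5 (0->0):
Peg 0: [2]
Peg 1: [1]
Peg 2: [3]
Peg 3: []

After move 6 (2->2):
Peg 0: [2]
Peg 1: [1]
Peg 2: [3]
Peg 3: []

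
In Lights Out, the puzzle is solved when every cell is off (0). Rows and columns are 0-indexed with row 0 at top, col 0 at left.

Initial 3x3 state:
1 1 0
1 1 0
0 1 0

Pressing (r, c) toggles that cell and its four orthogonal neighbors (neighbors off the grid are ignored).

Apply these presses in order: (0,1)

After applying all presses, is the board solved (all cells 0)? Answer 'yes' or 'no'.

Answer: no

Derivation:
After press 1 at (0,1):
0 0 1
1 0 0
0 1 0

Lights still on: 3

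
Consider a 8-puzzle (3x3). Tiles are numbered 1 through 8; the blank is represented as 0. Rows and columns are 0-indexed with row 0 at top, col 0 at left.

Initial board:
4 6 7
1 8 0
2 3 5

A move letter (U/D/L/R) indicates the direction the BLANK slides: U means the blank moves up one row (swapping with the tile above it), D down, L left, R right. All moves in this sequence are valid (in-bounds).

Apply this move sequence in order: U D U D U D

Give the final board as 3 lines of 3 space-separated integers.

Answer: 4 6 7
1 8 0
2 3 5

Derivation:
After move 1 (U):
4 6 0
1 8 7
2 3 5

After move 2 (D):
4 6 7
1 8 0
2 3 5

After move 3 (U):
4 6 0
1 8 7
2 3 5

After move 4 (D):
4 6 7
1 8 0
2 3 5

After move 5 (U):
4 6 0
1 8 7
2 3 5

After move 6 (D):
4 6 7
1 8 0
2 3 5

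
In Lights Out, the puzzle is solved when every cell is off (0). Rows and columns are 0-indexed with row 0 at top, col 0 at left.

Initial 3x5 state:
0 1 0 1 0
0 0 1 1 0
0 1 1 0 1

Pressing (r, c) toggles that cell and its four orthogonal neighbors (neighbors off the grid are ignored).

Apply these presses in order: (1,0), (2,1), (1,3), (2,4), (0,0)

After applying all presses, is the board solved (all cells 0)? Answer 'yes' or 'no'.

After press 1 at (1,0):
1 1 0 1 0
1 1 1 1 0
1 1 1 0 1

After press 2 at (2,1):
1 1 0 1 0
1 0 1 1 0
0 0 0 0 1

After press 3 at (1,3):
1 1 0 0 0
1 0 0 0 1
0 0 0 1 1

After press 4 at (2,4):
1 1 0 0 0
1 0 0 0 0
0 0 0 0 0

After press 5 at (0,0):
0 0 0 0 0
0 0 0 0 0
0 0 0 0 0

Lights still on: 0

Answer: yes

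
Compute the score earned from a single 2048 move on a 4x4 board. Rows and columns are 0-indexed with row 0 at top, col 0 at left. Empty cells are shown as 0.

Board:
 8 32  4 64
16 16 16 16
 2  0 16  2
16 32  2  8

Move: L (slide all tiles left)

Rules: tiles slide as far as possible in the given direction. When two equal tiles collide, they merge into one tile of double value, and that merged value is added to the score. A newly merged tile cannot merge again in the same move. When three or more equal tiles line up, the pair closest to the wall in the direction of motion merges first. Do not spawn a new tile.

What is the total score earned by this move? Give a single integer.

Slide left:
row 0: [8, 32, 4, 64] -> [8, 32, 4, 64]  score +0 (running 0)
row 1: [16, 16, 16, 16] -> [32, 32, 0, 0]  score +64 (running 64)
row 2: [2, 0, 16, 2] -> [2, 16, 2, 0]  score +0 (running 64)
row 3: [16, 32, 2, 8] -> [16, 32, 2, 8]  score +0 (running 64)
Board after move:
 8 32  4 64
32 32  0  0
 2 16  2  0
16 32  2  8

Answer: 64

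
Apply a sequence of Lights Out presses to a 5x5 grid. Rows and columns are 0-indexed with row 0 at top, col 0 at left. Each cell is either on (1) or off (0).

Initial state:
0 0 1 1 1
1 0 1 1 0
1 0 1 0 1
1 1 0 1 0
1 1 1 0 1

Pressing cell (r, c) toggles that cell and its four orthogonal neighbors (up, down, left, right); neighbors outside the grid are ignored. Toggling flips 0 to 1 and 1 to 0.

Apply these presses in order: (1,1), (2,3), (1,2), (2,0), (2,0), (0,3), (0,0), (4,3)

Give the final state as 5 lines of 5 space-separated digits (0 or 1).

After press 1 at (1,1):
0 1 1 1 1
0 1 0 1 0
1 1 1 0 1
1 1 0 1 0
1 1 1 0 1

After press 2 at (2,3):
0 1 1 1 1
0 1 0 0 0
1 1 0 1 0
1 1 0 0 0
1 1 1 0 1

After press 3 at (1,2):
0 1 0 1 1
0 0 1 1 0
1 1 1 1 0
1 1 0 0 0
1 1 1 0 1

After press 4 at (2,0):
0 1 0 1 1
1 0 1 1 0
0 0 1 1 0
0 1 0 0 0
1 1 1 0 1

After press 5 at (2,0):
0 1 0 1 1
0 0 1 1 0
1 1 1 1 0
1 1 0 0 0
1 1 1 0 1

After press 6 at (0,3):
0 1 1 0 0
0 0 1 0 0
1 1 1 1 0
1 1 0 0 0
1 1 1 0 1

After press 7 at (0,0):
1 0 1 0 0
1 0 1 0 0
1 1 1 1 0
1 1 0 0 0
1 1 1 0 1

After press 8 at (4,3):
1 0 1 0 0
1 0 1 0 0
1 1 1 1 0
1 1 0 1 0
1 1 0 1 0

Answer: 1 0 1 0 0
1 0 1 0 0
1 1 1 1 0
1 1 0 1 0
1 1 0 1 0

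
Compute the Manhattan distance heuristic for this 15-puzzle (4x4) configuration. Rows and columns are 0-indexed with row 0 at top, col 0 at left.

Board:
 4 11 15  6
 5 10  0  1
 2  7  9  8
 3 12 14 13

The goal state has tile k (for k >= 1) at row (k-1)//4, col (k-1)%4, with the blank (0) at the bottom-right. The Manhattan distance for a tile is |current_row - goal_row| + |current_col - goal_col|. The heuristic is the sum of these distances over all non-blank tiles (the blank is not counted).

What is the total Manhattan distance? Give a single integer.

Tile 4: (0,0)->(0,3) = 3
Tile 11: (0,1)->(2,2) = 3
Tile 15: (0,2)->(3,2) = 3
Tile 6: (0,3)->(1,1) = 3
Tile 5: (1,0)->(1,0) = 0
Tile 10: (1,1)->(2,1) = 1
Tile 1: (1,3)->(0,0) = 4
Tile 2: (2,0)->(0,1) = 3
Tile 7: (2,1)->(1,2) = 2
Tile 9: (2,2)->(2,0) = 2
Tile 8: (2,3)->(1,3) = 1
Tile 3: (3,0)->(0,2) = 5
Tile 12: (3,1)->(2,3) = 3
Tile 14: (3,2)->(3,1) = 1
Tile 13: (3,3)->(3,0) = 3
Sum: 3 + 3 + 3 + 3 + 0 + 1 + 4 + 3 + 2 + 2 + 1 + 5 + 3 + 1 + 3 = 37

Answer: 37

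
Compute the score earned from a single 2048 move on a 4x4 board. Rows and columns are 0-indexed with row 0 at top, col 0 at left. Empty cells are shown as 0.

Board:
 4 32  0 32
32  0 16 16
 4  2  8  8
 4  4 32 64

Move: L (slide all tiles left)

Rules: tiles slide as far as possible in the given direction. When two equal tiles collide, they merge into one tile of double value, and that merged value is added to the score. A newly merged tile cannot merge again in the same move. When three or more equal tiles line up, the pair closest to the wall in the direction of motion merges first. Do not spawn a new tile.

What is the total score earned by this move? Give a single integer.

Answer: 120

Derivation:
Slide left:
row 0: [4, 32, 0, 32] -> [4, 64, 0, 0]  score +64 (running 64)
row 1: [32, 0, 16, 16] -> [32, 32, 0, 0]  score +32 (running 96)
row 2: [4, 2, 8, 8] -> [4, 2, 16, 0]  score +16 (running 112)
row 3: [4, 4, 32, 64] -> [8, 32, 64, 0]  score +8 (running 120)
Board after move:
 4 64  0  0
32 32  0  0
 4  2 16  0
 8 32 64  0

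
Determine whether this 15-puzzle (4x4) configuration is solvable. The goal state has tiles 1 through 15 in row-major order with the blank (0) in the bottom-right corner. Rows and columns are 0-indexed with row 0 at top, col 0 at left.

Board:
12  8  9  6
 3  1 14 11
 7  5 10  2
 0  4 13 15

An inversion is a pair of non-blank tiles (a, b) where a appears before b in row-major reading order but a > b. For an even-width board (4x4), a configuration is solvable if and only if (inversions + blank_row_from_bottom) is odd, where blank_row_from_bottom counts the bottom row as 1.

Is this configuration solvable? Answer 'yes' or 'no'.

Answer: no

Derivation:
Inversions: 51
Blank is in row 3 (0-indexed from top), which is row 1 counting from the bottom (bottom = 1).
51 + 1 = 52, which is even, so the puzzle is not solvable.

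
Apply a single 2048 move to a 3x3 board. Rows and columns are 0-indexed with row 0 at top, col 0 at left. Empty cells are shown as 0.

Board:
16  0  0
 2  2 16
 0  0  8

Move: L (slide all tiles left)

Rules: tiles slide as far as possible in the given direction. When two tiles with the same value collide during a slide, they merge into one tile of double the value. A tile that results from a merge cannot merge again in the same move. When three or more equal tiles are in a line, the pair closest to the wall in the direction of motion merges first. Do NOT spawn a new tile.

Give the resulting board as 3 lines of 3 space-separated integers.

Slide left:
row 0: [16, 0, 0] -> [16, 0, 0]
row 1: [2, 2, 16] -> [4, 16, 0]
row 2: [0, 0, 8] -> [8, 0, 0]

Answer: 16  0  0
 4 16  0
 8  0  0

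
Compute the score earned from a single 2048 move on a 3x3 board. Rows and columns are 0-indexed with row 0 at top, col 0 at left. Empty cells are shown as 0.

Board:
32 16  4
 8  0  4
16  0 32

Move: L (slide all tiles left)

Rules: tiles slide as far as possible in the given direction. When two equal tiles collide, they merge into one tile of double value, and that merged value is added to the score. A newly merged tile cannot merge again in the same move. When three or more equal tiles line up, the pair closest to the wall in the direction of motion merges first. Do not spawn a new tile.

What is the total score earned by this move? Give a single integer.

Slide left:
row 0: [32, 16, 4] -> [32, 16, 4]  score +0 (running 0)
row 1: [8, 0, 4] -> [8, 4, 0]  score +0 (running 0)
row 2: [16, 0, 32] -> [16, 32, 0]  score +0 (running 0)
Board after move:
32 16  4
 8  4  0
16 32  0

Answer: 0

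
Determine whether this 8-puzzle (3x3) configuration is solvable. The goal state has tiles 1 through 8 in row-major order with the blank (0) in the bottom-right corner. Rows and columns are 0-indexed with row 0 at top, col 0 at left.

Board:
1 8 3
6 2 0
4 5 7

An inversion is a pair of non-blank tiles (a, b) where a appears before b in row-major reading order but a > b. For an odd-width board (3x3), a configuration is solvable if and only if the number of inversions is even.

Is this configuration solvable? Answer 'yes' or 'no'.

Answer: yes

Derivation:
Inversions (pairs i<j in row-major order where tile[i] > tile[j] > 0): 10
10 is even, so the puzzle is solvable.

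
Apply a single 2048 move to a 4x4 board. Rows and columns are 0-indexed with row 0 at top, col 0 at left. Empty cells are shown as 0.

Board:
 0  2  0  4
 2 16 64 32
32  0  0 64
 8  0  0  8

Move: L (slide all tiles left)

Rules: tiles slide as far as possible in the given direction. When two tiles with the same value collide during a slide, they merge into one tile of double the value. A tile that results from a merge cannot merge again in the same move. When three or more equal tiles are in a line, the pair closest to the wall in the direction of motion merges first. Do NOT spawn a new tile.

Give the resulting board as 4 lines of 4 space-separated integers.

Slide left:
row 0: [0, 2, 0, 4] -> [2, 4, 0, 0]
row 1: [2, 16, 64, 32] -> [2, 16, 64, 32]
row 2: [32, 0, 0, 64] -> [32, 64, 0, 0]
row 3: [8, 0, 0, 8] -> [16, 0, 0, 0]

Answer:  2  4  0  0
 2 16 64 32
32 64  0  0
16  0  0  0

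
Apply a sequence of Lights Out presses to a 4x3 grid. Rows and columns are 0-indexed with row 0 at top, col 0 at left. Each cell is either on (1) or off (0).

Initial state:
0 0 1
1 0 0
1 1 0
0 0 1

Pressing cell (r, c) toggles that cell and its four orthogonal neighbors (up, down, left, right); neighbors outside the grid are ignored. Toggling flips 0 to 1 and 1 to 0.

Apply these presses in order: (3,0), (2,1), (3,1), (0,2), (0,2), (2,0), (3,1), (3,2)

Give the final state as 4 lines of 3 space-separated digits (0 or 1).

Answer: 0 0 1
0 1 0
0 1 0
0 1 0

Derivation:
After press 1 at (3,0):
0 0 1
1 0 0
0 1 0
1 1 1

After press 2 at (2,1):
0 0 1
1 1 0
1 0 1
1 0 1

After press 3 at (3,1):
0 0 1
1 1 0
1 1 1
0 1 0

After press 4 at (0,2):
0 1 0
1 1 1
1 1 1
0 1 0

After press 5 at (0,2):
0 0 1
1 1 0
1 1 1
0 1 0

After press 6 at (2,0):
0 0 1
0 1 0
0 0 1
1 1 0

After press 7 at (3,1):
0 0 1
0 1 0
0 1 1
0 0 1

After press 8 at (3,2):
0 0 1
0 1 0
0 1 0
0 1 0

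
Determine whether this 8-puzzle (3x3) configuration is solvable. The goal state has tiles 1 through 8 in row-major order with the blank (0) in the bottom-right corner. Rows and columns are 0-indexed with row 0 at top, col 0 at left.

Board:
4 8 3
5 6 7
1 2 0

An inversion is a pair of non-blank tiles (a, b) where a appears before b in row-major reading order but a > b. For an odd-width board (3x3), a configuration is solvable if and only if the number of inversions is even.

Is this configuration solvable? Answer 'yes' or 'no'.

Inversions (pairs i<j in row-major order where tile[i] > tile[j] > 0): 17
17 is odd, so the puzzle is not solvable.

Answer: no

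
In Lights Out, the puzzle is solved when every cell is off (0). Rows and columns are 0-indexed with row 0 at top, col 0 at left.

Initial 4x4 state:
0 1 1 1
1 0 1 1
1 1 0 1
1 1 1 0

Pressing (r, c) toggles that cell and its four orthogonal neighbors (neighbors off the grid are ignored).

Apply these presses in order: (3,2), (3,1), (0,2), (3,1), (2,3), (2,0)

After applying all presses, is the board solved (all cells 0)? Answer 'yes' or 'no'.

Answer: yes

Derivation:
After press 1 at (3,2):
0 1 1 1
1 0 1 1
1 1 1 1
1 0 0 1

After press 2 at (3,1):
0 1 1 1
1 0 1 1
1 0 1 1
0 1 1 1

After press 3 at (0,2):
0 0 0 0
1 0 0 1
1 0 1 1
0 1 1 1

After press 4 at (3,1):
0 0 0 0
1 0 0 1
1 1 1 1
1 0 0 1

After press 5 at (2,3):
0 0 0 0
1 0 0 0
1 1 0 0
1 0 0 0

After press 6 at (2,0):
0 0 0 0
0 0 0 0
0 0 0 0
0 0 0 0

Lights still on: 0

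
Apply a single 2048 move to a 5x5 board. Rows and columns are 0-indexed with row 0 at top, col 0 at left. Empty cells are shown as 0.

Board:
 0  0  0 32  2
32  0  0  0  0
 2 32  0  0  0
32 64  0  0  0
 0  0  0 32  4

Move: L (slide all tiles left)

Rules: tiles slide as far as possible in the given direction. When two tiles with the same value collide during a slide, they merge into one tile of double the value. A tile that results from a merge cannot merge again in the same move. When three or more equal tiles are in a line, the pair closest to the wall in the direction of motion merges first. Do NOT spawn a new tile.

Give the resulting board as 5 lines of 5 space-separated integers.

Answer: 32  2  0  0  0
32  0  0  0  0
 2 32  0  0  0
32 64  0  0  0
32  4  0  0  0

Derivation:
Slide left:
row 0: [0, 0, 0, 32, 2] -> [32, 2, 0, 0, 0]
row 1: [32, 0, 0, 0, 0] -> [32, 0, 0, 0, 0]
row 2: [2, 32, 0, 0, 0] -> [2, 32, 0, 0, 0]
row 3: [32, 64, 0, 0, 0] -> [32, 64, 0, 0, 0]
row 4: [0, 0, 0, 32, 4] -> [32, 4, 0, 0, 0]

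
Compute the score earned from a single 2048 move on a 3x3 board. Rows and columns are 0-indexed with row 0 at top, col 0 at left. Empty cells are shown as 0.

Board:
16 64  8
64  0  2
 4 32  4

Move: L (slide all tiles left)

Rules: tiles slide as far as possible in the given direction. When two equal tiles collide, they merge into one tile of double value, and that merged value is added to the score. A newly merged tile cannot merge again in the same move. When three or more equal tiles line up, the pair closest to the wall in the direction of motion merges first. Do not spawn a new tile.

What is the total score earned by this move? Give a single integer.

Slide left:
row 0: [16, 64, 8] -> [16, 64, 8]  score +0 (running 0)
row 1: [64, 0, 2] -> [64, 2, 0]  score +0 (running 0)
row 2: [4, 32, 4] -> [4, 32, 4]  score +0 (running 0)
Board after move:
16 64  8
64  2  0
 4 32  4

Answer: 0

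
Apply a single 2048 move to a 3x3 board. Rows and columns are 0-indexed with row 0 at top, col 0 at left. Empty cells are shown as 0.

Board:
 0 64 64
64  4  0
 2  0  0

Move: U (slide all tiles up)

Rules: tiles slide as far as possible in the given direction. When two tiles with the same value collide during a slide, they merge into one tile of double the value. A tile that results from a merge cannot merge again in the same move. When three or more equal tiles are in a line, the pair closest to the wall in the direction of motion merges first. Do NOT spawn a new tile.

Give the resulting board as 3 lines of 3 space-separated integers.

Slide up:
col 0: [0, 64, 2] -> [64, 2, 0]
col 1: [64, 4, 0] -> [64, 4, 0]
col 2: [64, 0, 0] -> [64, 0, 0]

Answer: 64 64 64
 2  4  0
 0  0  0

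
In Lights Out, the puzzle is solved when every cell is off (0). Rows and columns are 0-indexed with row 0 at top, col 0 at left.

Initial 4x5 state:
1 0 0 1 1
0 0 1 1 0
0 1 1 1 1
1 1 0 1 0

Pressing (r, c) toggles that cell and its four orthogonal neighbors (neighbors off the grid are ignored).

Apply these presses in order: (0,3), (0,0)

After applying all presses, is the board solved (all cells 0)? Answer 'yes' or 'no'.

After press 1 at (0,3):
1 0 1 0 0
0 0 1 0 0
0 1 1 1 1
1 1 0 1 0

After press 2 at (0,0):
0 1 1 0 0
1 0 1 0 0
0 1 1 1 1
1 1 0 1 0

Lights still on: 11

Answer: no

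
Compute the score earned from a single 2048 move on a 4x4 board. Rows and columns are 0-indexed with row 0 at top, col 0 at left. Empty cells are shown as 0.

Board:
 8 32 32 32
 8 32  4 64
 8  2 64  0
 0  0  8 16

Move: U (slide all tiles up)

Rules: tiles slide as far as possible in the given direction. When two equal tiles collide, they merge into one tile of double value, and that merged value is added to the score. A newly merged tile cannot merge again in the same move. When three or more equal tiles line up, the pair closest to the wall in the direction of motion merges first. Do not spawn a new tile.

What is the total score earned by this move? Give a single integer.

Answer: 80

Derivation:
Slide up:
col 0: [8, 8, 8, 0] -> [16, 8, 0, 0]  score +16 (running 16)
col 1: [32, 32, 2, 0] -> [64, 2, 0, 0]  score +64 (running 80)
col 2: [32, 4, 64, 8] -> [32, 4, 64, 8]  score +0 (running 80)
col 3: [32, 64, 0, 16] -> [32, 64, 16, 0]  score +0 (running 80)
Board after move:
16 64 32 32
 8  2  4 64
 0  0 64 16
 0  0  8  0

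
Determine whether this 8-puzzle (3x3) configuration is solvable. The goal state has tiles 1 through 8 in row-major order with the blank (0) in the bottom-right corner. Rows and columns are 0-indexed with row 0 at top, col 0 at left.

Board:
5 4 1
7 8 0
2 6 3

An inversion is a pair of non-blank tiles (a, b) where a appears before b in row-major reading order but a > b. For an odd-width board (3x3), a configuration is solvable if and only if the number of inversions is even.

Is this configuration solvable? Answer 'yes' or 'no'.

Inversions (pairs i<j in row-major order where tile[i] > tile[j] > 0): 14
14 is even, so the puzzle is solvable.

Answer: yes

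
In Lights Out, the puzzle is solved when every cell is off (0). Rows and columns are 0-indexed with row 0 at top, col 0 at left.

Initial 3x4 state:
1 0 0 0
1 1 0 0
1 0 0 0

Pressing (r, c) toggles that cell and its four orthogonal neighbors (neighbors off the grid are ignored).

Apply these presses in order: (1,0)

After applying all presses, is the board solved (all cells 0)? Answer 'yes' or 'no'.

After press 1 at (1,0):
0 0 0 0
0 0 0 0
0 0 0 0

Lights still on: 0

Answer: yes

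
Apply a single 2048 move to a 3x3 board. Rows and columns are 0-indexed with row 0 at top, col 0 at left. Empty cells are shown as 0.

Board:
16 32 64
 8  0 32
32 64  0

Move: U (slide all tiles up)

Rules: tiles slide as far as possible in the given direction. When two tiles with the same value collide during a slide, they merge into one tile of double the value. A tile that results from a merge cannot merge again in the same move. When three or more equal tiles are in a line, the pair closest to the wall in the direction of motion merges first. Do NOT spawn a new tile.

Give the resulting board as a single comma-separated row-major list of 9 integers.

Answer: 16, 32, 64, 8, 64, 32, 32, 0, 0

Derivation:
Slide up:
col 0: [16, 8, 32] -> [16, 8, 32]
col 1: [32, 0, 64] -> [32, 64, 0]
col 2: [64, 32, 0] -> [64, 32, 0]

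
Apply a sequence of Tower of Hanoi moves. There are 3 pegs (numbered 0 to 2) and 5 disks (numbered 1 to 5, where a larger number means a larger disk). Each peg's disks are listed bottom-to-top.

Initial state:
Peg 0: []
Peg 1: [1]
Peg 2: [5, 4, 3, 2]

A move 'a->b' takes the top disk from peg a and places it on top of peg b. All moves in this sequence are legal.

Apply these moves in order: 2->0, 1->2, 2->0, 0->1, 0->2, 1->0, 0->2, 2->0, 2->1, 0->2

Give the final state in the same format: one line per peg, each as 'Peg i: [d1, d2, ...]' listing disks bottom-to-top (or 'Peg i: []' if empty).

After move 1 (2->0):
Peg 0: [2]
Peg 1: [1]
Peg 2: [5, 4, 3]

After move 2 (1->2):
Peg 0: [2]
Peg 1: []
Peg 2: [5, 4, 3, 1]

After move 3 (2->0):
Peg 0: [2, 1]
Peg 1: []
Peg 2: [5, 4, 3]

After move 4 (0->1):
Peg 0: [2]
Peg 1: [1]
Peg 2: [5, 4, 3]

After move 5 (0->2):
Peg 0: []
Peg 1: [1]
Peg 2: [5, 4, 3, 2]

After move 6 (1->0):
Peg 0: [1]
Peg 1: []
Peg 2: [5, 4, 3, 2]

After move 7 (0->2):
Peg 0: []
Peg 1: []
Peg 2: [5, 4, 3, 2, 1]

After move 8 (2->0):
Peg 0: [1]
Peg 1: []
Peg 2: [5, 4, 3, 2]

After move 9 (2->1):
Peg 0: [1]
Peg 1: [2]
Peg 2: [5, 4, 3]

After move 10 (0->2):
Peg 0: []
Peg 1: [2]
Peg 2: [5, 4, 3, 1]

Answer: Peg 0: []
Peg 1: [2]
Peg 2: [5, 4, 3, 1]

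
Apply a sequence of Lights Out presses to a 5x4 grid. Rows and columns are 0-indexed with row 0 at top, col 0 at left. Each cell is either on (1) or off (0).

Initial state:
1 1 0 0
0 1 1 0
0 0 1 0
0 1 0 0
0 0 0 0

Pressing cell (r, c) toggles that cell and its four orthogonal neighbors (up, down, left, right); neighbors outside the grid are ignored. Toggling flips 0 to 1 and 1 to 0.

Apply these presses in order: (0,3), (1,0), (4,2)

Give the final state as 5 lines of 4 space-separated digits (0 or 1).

Answer: 0 1 1 1
1 0 1 1
1 0 1 0
0 1 1 0
0 1 1 1

Derivation:
After press 1 at (0,3):
1 1 1 1
0 1 1 1
0 0 1 0
0 1 0 0
0 0 0 0

After press 2 at (1,0):
0 1 1 1
1 0 1 1
1 0 1 0
0 1 0 0
0 0 0 0

After press 3 at (4,2):
0 1 1 1
1 0 1 1
1 0 1 0
0 1 1 0
0 1 1 1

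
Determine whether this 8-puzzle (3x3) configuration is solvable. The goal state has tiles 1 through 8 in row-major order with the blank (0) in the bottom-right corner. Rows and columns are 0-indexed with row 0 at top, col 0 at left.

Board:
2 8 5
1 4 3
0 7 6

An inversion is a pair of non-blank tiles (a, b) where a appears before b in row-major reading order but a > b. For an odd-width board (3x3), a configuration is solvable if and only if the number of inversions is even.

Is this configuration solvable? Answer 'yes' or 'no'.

Answer: yes

Derivation:
Inversions (pairs i<j in row-major order where tile[i] > tile[j] > 0): 12
12 is even, so the puzzle is solvable.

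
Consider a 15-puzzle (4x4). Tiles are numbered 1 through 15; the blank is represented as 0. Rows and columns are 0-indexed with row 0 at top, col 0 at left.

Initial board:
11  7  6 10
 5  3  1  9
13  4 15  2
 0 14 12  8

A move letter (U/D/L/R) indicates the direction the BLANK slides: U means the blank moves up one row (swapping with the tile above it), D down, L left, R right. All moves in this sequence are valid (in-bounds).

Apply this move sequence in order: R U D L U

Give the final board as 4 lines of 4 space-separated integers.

Answer: 11  7  6 10
 5  3  1  9
 0  4 15  2
13 14 12  8

Derivation:
After move 1 (R):
11  7  6 10
 5  3  1  9
13  4 15  2
14  0 12  8

After move 2 (U):
11  7  6 10
 5  3  1  9
13  0 15  2
14  4 12  8

After move 3 (D):
11  7  6 10
 5  3  1  9
13  4 15  2
14  0 12  8

After move 4 (L):
11  7  6 10
 5  3  1  9
13  4 15  2
 0 14 12  8

After move 5 (U):
11  7  6 10
 5  3  1  9
 0  4 15  2
13 14 12  8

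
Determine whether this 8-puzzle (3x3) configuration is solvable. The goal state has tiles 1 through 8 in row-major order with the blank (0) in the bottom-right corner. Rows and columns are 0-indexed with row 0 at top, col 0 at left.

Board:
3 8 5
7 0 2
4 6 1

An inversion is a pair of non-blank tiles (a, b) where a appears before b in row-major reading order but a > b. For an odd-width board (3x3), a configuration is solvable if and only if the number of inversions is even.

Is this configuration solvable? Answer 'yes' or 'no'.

Inversions (pairs i<j in row-major order where tile[i] > tile[j] > 0): 18
18 is even, so the puzzle is solvable.

Answer: yes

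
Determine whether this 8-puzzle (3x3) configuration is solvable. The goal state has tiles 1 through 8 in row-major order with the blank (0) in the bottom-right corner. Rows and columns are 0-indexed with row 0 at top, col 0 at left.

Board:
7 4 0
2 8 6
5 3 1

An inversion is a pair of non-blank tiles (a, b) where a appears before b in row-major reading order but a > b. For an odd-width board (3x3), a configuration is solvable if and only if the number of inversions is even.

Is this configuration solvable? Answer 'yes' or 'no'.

Inversions (pairs i<j in row-major order where tile[i] > tile[j] > 0): 20
20 is even, so the puzzle is solvable.

Answer: yes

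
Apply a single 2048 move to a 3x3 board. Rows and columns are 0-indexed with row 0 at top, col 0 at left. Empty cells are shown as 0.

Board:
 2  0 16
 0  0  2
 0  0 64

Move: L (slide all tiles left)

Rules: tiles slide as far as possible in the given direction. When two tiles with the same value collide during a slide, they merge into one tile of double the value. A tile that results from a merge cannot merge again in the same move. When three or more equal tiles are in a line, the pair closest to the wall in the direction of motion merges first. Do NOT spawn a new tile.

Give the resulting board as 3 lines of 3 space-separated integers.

Slide left:
row 0: [2, 0, 16] -> [2, 16, 0]
row 1: [0, 0, 2] -> [2, 0, 0]
row 2: [0, 0, 64] -> [64, 0, 0]

Answer:  2 16  0
 2  0  0
64  0  0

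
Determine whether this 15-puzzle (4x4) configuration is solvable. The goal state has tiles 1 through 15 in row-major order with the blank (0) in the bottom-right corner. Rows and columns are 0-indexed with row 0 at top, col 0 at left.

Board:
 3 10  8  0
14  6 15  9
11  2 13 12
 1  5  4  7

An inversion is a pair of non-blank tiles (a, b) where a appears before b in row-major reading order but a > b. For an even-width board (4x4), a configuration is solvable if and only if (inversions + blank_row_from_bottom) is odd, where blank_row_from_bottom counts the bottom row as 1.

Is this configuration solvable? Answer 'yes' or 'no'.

Inversions: 60
Blank is in row 0 (0-indexed from top), which is row 4 counting from the bottom (bottom = 1).
60 + 4 = 64, which is even, so the puzzle is not solvable.

Answer: no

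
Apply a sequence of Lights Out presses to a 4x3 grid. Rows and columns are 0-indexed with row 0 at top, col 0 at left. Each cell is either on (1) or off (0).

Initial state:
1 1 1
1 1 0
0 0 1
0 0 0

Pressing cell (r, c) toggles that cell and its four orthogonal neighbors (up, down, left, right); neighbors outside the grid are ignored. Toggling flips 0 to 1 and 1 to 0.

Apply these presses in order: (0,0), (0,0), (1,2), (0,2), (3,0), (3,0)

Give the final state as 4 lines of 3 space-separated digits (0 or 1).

After press 1 at (0,0):
0 0 1
0 1 0
0 0 1
0 0 0

After press 2 at (0,0):
1 1 1
1 1 0
0 0 1
0 0 0

After press 3 at (1,2):
1 1 0
1 0 1
0 0 0
0 0 0

After press 4 at (0,2):
1 0 1
1 0 0
0 0 0
0 0 0

After press 5 at (3,0):
1 0 1
1 0 0
1 0 0
1 1 0

After press 6 at (3,0):
1 0 1
1 0 0
0 0 0
0 0 0

Answer: 1 0 1
1 0 0
0 0 0
0 0 0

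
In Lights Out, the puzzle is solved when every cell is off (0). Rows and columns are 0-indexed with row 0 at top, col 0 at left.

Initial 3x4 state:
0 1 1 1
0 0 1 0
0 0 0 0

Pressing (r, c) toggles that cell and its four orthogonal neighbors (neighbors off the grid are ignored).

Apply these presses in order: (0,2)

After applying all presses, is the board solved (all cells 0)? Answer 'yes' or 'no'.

Answer: yes

Derivation:
After press 1 at (0,2):
0 0 0 0
0 0 0 0
0 0 0 0

Lights still on: 0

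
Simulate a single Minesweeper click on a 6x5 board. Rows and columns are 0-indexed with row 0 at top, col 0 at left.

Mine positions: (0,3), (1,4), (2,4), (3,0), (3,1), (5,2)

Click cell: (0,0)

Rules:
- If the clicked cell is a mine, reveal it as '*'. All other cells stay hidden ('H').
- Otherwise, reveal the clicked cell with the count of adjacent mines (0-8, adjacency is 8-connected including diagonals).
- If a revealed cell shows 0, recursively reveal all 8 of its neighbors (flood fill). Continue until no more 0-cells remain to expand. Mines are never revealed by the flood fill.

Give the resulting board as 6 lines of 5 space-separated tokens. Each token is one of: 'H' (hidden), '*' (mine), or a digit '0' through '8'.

0 0 1 H H
0 0 1 H H
2 2 1 H H
H H H H H
H H H H H
H H H H H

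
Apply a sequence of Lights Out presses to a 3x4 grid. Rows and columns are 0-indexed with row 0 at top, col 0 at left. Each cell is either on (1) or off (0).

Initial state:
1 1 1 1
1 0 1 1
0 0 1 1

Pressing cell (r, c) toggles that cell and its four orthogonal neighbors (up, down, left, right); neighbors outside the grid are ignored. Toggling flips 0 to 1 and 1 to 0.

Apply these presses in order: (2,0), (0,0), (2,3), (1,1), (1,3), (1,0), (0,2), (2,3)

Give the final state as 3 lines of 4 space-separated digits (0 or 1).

After press 1 at (2,0):
1 1 1 1
0 0 1 1
1 1 1 1

After press 2 at (0,0):
0 0 1 1
1 0 1 1
1 1 1 1

After press 3 at (2,3):
0 0 1 1
1 0 1 0
1 1 0 0

After press 4 at (1,1):
0 1 1 1
0 1 0 0
1 0 0 0

After press 5 at (1,3):
0 1 1 0
0 1 1 1
1 0 0 1

After press 6 at (1,0):
1 1 1 0
1 0 1 1
0 0 0 1

After press 7 at (0,2):
1 0 0 1
1 0 0 1
0 0 0 1

After press 8 at (2,3):
1 0 0 1
1 0 0 0
0 0 1 0

Answer: 1 0 0 1
1 0 0 0
0 0 1 0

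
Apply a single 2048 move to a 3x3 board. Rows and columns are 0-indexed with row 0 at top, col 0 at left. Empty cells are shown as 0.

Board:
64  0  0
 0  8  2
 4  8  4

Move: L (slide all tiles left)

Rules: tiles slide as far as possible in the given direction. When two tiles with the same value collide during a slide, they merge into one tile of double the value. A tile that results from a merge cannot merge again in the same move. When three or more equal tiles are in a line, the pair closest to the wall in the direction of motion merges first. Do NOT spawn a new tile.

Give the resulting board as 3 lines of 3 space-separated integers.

Slide left:
row 0: [64, 0, 0] -> [64, 0, 0]
row 1: [0, 8, 2] -> [8, 2, 0]
row 2: [4, 8, 4] -> [4, 8, 4]

Answer: 64  0  0
 8  2  0
 4  8  4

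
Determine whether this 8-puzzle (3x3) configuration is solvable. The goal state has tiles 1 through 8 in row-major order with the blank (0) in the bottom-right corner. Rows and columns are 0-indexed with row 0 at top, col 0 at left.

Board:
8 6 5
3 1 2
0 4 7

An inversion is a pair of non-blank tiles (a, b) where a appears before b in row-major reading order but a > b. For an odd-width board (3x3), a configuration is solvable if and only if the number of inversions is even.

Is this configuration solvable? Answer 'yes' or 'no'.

Answer: yes

Derivation:
Inversions (pairs i<j in row-major order where tile[i] > tile[j] > 0): 18
18 is even, so the puzzle is solvable.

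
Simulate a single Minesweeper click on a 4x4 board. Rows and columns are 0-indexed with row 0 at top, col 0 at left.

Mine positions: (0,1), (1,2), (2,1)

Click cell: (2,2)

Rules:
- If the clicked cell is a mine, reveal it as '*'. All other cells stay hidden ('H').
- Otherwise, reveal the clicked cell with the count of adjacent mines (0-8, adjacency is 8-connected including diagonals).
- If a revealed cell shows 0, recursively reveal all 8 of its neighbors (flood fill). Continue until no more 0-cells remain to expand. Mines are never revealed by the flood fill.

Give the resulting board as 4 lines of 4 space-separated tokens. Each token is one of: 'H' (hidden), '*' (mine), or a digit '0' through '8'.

H H H H
H H H H
H H 2 H
H H H H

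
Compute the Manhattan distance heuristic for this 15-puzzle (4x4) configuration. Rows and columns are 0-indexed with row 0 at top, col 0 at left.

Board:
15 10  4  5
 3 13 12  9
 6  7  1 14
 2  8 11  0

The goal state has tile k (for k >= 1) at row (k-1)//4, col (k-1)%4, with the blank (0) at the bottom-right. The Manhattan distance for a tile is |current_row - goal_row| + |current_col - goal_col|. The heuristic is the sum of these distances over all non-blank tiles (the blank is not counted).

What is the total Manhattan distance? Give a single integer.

Tile 15: (0,0)->(3,2) = 5
Tile 10: (0,1)->(2,1) = 2
Tile 4: (0,2)->(0,3) = 1
Tile 5: (0,3)->(1,0) = 4
Tile 3: (1,0)->(0,2) = 3
Tile 13: (1,1)->(3,0) = 3
Tile 12: (1,2)->(2,3) = 2
Tile 9: (1,3)->(2,0) = 4
Tile 6: (2,0)->(1,1) = 2
Tile 7: (2,1)->(1,2) = 2
Tile 1: (2,2)->(0,0) = 4
Tile 14: (2,3)->(3,1) = 3
Tile 2: (3,0)->(0,1) = 4
Tile 8: (3,1)->(1,3) = 4
Tile 11: (3,2)->(2,2) = 1
Sum: 5 + 2 + 1 + 4 + 3 + 3 + 2 + 4 + 2 + 2 + 4 + 3 + 4 + 4 + 1 = 44

Answer: 44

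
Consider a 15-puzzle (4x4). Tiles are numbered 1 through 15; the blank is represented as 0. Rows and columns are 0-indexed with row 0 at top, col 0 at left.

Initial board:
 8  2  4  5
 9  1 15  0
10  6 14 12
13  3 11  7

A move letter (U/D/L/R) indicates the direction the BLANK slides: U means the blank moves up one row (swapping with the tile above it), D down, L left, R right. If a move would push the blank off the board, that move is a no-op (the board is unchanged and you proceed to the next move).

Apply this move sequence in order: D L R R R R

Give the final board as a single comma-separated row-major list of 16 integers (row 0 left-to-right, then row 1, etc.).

After move 1 (D):
 8  2  4  5
 9  1 15 12
10  6 14  0
13  3 11  7

After move 2 (L):
 8  2  4  5
 9  1 15 12
10  6  0 14
13  3 11  7

After move 3 (R):
 8  2  4  5
 9  1 15 12
10  6 14  0
13  3 11  7

After move 4 (R):
 8  2  4  5
 9  1 15 12
10  6 14  0
13  3 11  7

After move 5 (R):
 8  2  4  5
 9  1 15 12
10  6 14  0
13  3 11  7

After move 6 (R):
 8  2  4  5
 9  1 15 12
10  6 14  0
13  3 11  7

Answer: 8, 2, 4, 5, 9, 1, 15, 12, 10, 6, 14, 0, 13, 3, 11, 7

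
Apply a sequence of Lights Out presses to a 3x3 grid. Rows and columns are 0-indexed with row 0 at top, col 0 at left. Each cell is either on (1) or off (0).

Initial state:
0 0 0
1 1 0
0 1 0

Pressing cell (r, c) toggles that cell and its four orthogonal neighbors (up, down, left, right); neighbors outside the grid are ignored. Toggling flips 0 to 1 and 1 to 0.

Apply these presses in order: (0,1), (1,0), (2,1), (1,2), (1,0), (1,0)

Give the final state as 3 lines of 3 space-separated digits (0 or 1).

Answer: 0 1 0
0 1 1
0 0 0

Derivation:
After press 1 at (0,1):
1 1 1
1 0 0
0 1 0

After press 2 at (1,0):
0 1 1
0 1 0
1 1 0

After press 3 at (2,1):
0 1 1
0 0 0
0 0 1

After press 4 at (1,2):
0 1 0
0 1 1
0 0 0

After press 5 at (1,0):
1 1 0
1 0 1
1 0 0

After press 6 at (1,0):
0 1 0
0 1 1
0 0 0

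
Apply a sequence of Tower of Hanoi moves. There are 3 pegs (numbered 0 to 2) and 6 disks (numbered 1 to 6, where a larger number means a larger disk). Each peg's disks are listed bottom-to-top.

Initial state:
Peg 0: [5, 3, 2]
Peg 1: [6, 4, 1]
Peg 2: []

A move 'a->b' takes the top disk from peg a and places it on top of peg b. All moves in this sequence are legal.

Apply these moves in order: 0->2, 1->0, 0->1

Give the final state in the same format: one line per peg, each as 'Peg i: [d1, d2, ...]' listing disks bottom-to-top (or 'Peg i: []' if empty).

After move 1 (0->2):
Peg 0: [5, 3]
Peg 1: [6, 4, 1]
Peg 2: [2]

After move 2 (1->0):
Peg 0: [5, 3, 1]
Peg 1: [6, 4]
Peg 2: [2]

After move 3 (0->1):
Peg 0: [5, 3]
Peg 1: [6, 4, 1]
Peg 2: [2]

Answer: Peg 0: [5, 3]
Peg 1: [6, 4, 1]
Peg 2: [2]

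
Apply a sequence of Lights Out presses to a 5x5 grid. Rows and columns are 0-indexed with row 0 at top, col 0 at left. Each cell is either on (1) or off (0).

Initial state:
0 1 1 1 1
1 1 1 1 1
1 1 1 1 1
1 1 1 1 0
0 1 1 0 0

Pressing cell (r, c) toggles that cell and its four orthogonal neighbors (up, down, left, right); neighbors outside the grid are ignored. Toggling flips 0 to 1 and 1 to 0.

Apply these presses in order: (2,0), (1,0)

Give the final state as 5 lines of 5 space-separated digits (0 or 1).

After press 1 at (2,0):
0 1 1 1 1
0 1 1 1 1
0 0 1 1 1
0 1 1 1 0
0 1 1 0 0

After press 2 at (1,0):
1 1 1 1 1
1 0 1 1 1
1 0 1 1 1
0 1 1 1 0
0 1 1 0 0

Answer: 1 1 1 1 1
1 0 1 1 1
1 0 1 1 1
0 1 1 1 0
0 1 1 0 0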